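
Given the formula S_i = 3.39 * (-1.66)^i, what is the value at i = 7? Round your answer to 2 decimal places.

S_7 = 3.39 * (-1.66)^7 ≈ 3.39 * -34.7341 ≈ -117.75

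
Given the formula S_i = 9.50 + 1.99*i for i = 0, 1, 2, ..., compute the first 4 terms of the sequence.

This is an arithmetic sequence.
i=0: S_0 = 9.5 + 1.99*0 = 9.5
i=1: S_1 = 9.5 + 1.99*1 = 11.49
i=2: S_2 = 9.5 + 1.99*2 = 13.48
i=3: S_3 = 9.5 + 1.99*3 = 15.47
The first 4 terms are: [9.5, 11.49, 13.48, 15.47]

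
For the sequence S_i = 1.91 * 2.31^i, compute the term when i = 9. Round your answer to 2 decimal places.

S_9 = 1.91 * 2.31^9 ≈ 1.91 * 1872.8708 ≈ 3577.18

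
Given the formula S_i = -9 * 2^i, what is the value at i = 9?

S_9 = -9 * 2^9 = -9 * 512 = -4608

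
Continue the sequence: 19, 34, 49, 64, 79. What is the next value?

Differences: 34 - 19 = 15
This is an arithmetic sequence with common difference d = 15.
Next term = 79 + 15 = 94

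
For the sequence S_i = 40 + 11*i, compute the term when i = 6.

S_6 = 40 + 11*6 = 40 + 66 = 106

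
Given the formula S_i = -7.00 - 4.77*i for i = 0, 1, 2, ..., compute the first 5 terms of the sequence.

This is an arithmetic sequence.
i=0: S_0 = -7.0 + -4.77*0 = -7.0
i=1: S_1 = -7.0 + -4.77*1 = -11.77
i=2: S_2 = -7.0 + -4.77*2 = -16.54
i=3: S_3 = -7.0 + -4.77*3 = -21.31
i=4: S_4 = -7.0 + -4.77*4 = -26.08
The first 5 terms are: [-7.0, -11.77, -16.54, -21.31, -26.08]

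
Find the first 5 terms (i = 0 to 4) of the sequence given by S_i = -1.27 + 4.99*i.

This is an arithmetic sequence.
i=0: S_0 = -1.27 + 4.99*0 = -1.27
i=1: S_1 = -1.27 + 4.99*1 = 3.72
i=2: S_2 = -1.27 + 4.99*2 = 8.71
i=3: S_3 = -1.27 + 4.99*3 = 13.7
i=4: S_4 = -1.27 + 4.99*4 = 18.69
The first 5 terms are: [-1.27, 3.72, 8.71, 13.7, 18.69]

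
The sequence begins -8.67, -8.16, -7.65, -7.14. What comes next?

Differences: -8.16 - -8.67 = 0.51
This is an arithmetic sequence with common difference d = 0.51.
Next term = -7.14 + 0.51 = -6.63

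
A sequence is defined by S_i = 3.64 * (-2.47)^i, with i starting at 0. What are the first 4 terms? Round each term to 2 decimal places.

This is a geometric sequence.
i=0: S_0 = 3.64 * (-2.47)^0 = 3.64
i=1: S_1 = 3.64 * (-2.47)^1 ≈ -8.99
i=2: S_2 = 3.64 * (-2.47)^2 ≈ 22.21
i=3: S_3 = 3.64 * (-2.47)^3 ≈ -54.85
The first 4 terms are: [3.64, -8.99, 22.21, -54.85]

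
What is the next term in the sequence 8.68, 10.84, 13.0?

Differences: 10.84 - 8.68 = 2.16
This is an arithmetic sequence with common difference d = 2.16.
Next term = 13.0 + 2.16 = 15.16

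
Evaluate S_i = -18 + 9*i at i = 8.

S_8 = -18 + 9*8 = -18 + 72 = 54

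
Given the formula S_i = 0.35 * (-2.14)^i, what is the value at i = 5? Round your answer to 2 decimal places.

S_5 = 0.35 * (-2.14)^5 ≈ 0.35 * -44.8817 ≈ -15.71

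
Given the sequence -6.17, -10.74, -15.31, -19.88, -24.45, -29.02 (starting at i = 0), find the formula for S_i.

Check differences: -10.74 - -6.17 = -4.57
-15.31 - -10.74 = -4.57
Common difference d = -4.57.
First term a = -6.17.
Formula: S_i = -6.17 - 4.57*i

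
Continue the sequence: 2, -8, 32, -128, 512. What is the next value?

Ratios: -8 / 2 = -4.0
This is a geometric sequence with common ratio r = -4.
Next term = 512 * -4 = -2048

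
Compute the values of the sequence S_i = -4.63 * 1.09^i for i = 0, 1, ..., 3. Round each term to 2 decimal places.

This is a geometric sequence.
i=0: S_0 = -4.63 * 1.09^0 = -4.63
i=1: S_1 = -4.63 * 1.09^1 ≈ -5.05
i=2: S_2 = -4.63 * 1.09^2 ≈ -5.5
i=3: S_3 = -4.63 * 1.09^3 ≈ -6.0
The first 4 terms are: [-4.63, -5.05, -5.5, -6.0]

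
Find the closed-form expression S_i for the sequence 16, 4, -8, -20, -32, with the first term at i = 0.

Check differences: 4 - 16 = -12
-8 - 4 = -12
Common difference d = -12.
First term a = 16.
Formula: S_i = 16 - 12*i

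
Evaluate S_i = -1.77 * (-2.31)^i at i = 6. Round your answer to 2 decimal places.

S_6 = -1.77 * (-2.31)^6 ≈ -1.77 * 151.9399 ≈ -268.93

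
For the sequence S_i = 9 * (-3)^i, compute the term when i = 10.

S_10 = 9 * (-3)^10 = 9 * 59049 = 531441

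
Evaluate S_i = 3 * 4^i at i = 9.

S_9 = 3 * 4^9 = 3 * 262144 = 786432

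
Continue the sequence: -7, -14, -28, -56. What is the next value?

Ratios: -14 / -7 = 2.0
This is a geometric sequence with common ratio r = 2.
Next term = -56 * 2 = -112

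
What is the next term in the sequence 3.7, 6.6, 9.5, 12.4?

Differences: 6.6 - 3.7 = 2.9
This is an arithmetic sequence with common difference d = 2.9.
Next term = 12.4 + 2.9 = 15.3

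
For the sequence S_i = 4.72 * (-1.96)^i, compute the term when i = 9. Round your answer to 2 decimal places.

S_9 = 4.72 * (-1.96)^9 ≈ 4.72 * -426.8789 ≈ -2014.87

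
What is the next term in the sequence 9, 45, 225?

Ratios: 45 / 9 = 5.0
This is a geometric sequence with common ratio r = 5.
Next term = 225 * 5 = 1125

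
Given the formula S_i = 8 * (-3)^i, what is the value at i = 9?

S_9 = 8 * (-3)^9 = 8 * -19683 = -157464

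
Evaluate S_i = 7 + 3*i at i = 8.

S_8 = 7 + 3*8 = 7 + 24 = 31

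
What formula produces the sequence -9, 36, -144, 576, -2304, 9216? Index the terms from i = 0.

Check ratios: 36 / -9 = -4.0
Common ratio r = -4.
First term a = -9.
Formula: S_i = -9 * (-4)^i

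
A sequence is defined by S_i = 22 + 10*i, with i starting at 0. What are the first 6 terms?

This is an arithmetic sequence.
i=0: S_0 = 22 + 10*0 = 22
i=1: S_1 = 22 + 10*1 = 32
i=2: S_2 = 22 + 10*2 = 42
i=3: S_3 = 22 + 10*3 = 52
i=4: S_4 = 22 + 10*4 = 62
i=5: S_5 = 22 + 10*5 = 72
The first 6 terms are: [22, 32, 42, 52, 62, 72]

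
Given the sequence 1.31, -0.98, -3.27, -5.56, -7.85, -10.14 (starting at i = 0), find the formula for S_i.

Check differences: -0.98 - 1.31 = -2.29
-3.27 - -0.98 = -2.29
Common difference d = -2.29.
First term a = 1.31.
Formula: S_i = 1.31 - 2.29*i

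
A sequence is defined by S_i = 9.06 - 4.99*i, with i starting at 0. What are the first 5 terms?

This is an arithmetic sequence.
i=0: S_0 = 9.06 + -4.99*0 = 9.06
i=1: S_1 = 9.06 + -4.99*1 = 4.07
i=2: S_2 = 9.06 + -4.99*2 = -0.92
i=3: S_3 = 9.06 + -4.99*3 = -5.91
i=4: S_4 = 9.06 + -4.99*4 = -10.9
The first 5 terms are: [9.06, 4.07, -0.92, -5.91, -10.9]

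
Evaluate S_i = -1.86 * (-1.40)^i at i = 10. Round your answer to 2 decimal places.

S_10 = -1.86 * (-1.4)^10 ≈ -1.86 * 28.9255 ≈ -53.8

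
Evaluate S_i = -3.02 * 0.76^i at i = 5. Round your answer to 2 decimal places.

S_5 = -3.02 * 0.76^5 ≈ -3.02 * 0.2536 ≈ -0.77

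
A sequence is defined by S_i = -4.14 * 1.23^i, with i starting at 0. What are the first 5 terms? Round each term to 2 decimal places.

This is a geometric sequence.
i=0: S_0 = -4.14 * 1.23^0 = -4.14
i=1: S_1 = -4.14 * 1.23^1 ≈ -5.09
i=2: S_2 = -4.14 * 1.23^2 ≈ -6.26
i=3: S_3 = -4.14 * 1.23^3 ≈ -7.7
i=4: S_4 = -4.14 * 1.23^4 ≈ -9.48
The first 5 terms are: [-4.14, -5.09, -6.26, -7.7, -9.48]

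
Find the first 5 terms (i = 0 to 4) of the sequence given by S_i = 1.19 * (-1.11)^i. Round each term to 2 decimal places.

This is a geometric sequence.
i=0: S_0 = 1.19 * (-1.11)^0 = 1.19
i=1: S_1 = 1.19 * (-1.11)^1 ≈ -1.32
i=2: S_2 = 1.19 * (-1.11)^2 ≈ 1.47
i=3: S_3 = 1.19 * (-1.11)^3 ≈ -1.63
i=4: S_4 = 1.19 * (-1.11)^4 ≈ 1.81
The first 5 terms are: [1.19, -1.32, 1.47, -1.63, 1.81]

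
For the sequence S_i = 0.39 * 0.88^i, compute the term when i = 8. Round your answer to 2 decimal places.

S_8 = 0.39 * 0.88^8 ≈ 0.39 * 0.3596 ≈ 0.14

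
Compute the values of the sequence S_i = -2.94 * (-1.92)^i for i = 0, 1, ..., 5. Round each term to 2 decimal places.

This is a geometric sequence.
i=0: S_0 = -2.94 * (-1.92)^0 = -2.94
i=1: S_1 = -2.94 * (-1.92)^1 ≈ 5.64
i=2: S_2 = -2.94 * (-1.92)^2 ≈ -10.84
i=3: S_3 = -2.94 * (-1.92)^3 ≈ 20.81
i=4: S_4 = -2.94 * (-1.92)^4 ≈ -39.95
i=5: S_5 = -2.94 * (-1.92)^5 ≈ 76.71
The first 6 terms are: [-2.94, 5.64, -10.84, 20.81, -39.95, 76.71]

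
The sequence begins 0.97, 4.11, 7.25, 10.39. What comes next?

Differences: 4.11 - 0.97 = 3.14
This is an arithmetic sequence with common difference d = 3.14.
Next term = 10.39 + 3.14 = 13.53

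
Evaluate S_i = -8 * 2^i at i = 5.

S_5 = -8 * 2^5 = -8 * 32 = -256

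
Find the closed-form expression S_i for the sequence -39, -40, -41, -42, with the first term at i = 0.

Check differences: -40 - -39 = -1
-41 - -40 = -1
Common difference d = -1.
First term a = -39.
Formula: S_i = -39 - 1*i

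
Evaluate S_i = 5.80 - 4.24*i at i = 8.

S_8 = 5.8 + -4.24*8 = 5.8 + -33.92 = -28.12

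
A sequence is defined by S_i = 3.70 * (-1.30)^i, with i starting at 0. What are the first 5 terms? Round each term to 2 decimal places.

This is a geometric sequence.
i=0: S_0 = 3.7 * (-1.3)^0 = 3.7
i=1: S_1 = 3.7 * (-1.3)^1 = -4.81
i=2: S_2 = 3.7 * (-1.3)^2 ≈ 6.25
i=3: S_3 = 3.7 * (-1.3)^3 ≈ -8.13
i=4: S_4 = 3.7 * (-1.3)^4 ≈ 10.57
The first 5 terms are: [3.7, -4.81, 6.25, -8.13, 10.57]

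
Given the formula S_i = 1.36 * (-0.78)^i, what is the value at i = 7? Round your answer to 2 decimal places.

S_7 = 1.36 * (-0.78)^7 ≈ 1.36 * -0.1757 ≈ -0.24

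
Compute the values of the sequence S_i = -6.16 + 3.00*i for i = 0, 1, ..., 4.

This is an arithmetic sequence.
i=0: S_0 = -6.16 + 3.0*0 = -6.16
i=1: S_1 = -6.16 + 3.0*1 = -3.16
i=2: S_2 = -6.16 + 3.0*2 = -0.16
i=3: S_3 = -6.16 + 3.0*3 = 2.84
i=4: S_4 = -6.16 + 3.0*4 = 5.84
The first 5 terms are: [-6.16, -3.16, -0.16, 2.84, 5.84]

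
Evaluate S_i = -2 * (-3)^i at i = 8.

S_8 = -2 * (-3)^8 = -2 * 6561 = -13122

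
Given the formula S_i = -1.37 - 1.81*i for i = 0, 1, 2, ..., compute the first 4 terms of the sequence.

This is an arithmetic sequence.
i=0: S_0 = -1.37 + -1.81*0 = -1.37
i=1: S_1 = -1.37 + -1.81*1 = -3.18
i=2: S_2 = -1.37 + -1.81*2 = -4.99
i=3: S_3 = -1.37 + -1.81*3 = -6.8
The first 4 terms are: [-1.37, -3.18, -4.99, -6.8]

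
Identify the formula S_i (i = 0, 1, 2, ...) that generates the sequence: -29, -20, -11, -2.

Check differences: -20 - -29 = 9
-11 - -20 = 9
Common difference d = 9.
First term a = -29.
Formula: S_i = -29 + 9*i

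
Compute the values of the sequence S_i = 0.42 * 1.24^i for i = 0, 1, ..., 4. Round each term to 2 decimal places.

This is a geometric sequence.
i=0: S_0 = 0.42 * 1.24^0 = 0.42
i=1: S_1 = 0.42 * 1.24^1 ≈ 0.52
i=2: S_2 = 0.42 * 1.24^2 ≈ 0.65
i=3: S_3 = 0.42 * 1.24^3 ≈ 0.8
i=4: S_4 = 0.42 * 1.24^4 ≈ 0.99
The first 5 terms are: [0.42, 0.52, 0.65, 0.8, 0.99]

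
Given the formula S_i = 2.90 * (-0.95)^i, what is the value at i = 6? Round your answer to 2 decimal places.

S_6 = 2.9 * (-0.95)^6 ≈ 2.9 * 0.7351 ≈ 2.13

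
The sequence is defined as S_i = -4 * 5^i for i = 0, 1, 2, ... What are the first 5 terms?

This is a geometric sequence.
i=0: S_0 = -4 * 5^0 = -4
i=1: S_1 = -4 * 5^1 = -20
i=2: S_2 = -4 * 5^2 = -100
i=3: S_3 = -4 * 5^3 = -500
i=4: S_4 = -4 * 5^4 = -2500
The first 5 terms are: [-4, -20, -100, -500, -2500]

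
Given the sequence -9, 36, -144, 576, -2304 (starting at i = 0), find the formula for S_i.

Check ratios: 36 / -9 = -4.0
Common ratio r = -4.
First term a = -9.
Formula: S_i = -9 * (-4)^i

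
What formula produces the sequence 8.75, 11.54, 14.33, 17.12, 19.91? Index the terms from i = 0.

Check differences: 11.54 - 8.75 = 2.79
14.33 - 11.54 = 2.79
Common difference d = 2.79.
First term a = 8.75.
Formula: S_i = 8.75 + 2.79*i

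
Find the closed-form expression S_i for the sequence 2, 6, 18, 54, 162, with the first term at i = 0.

Check ratios: 6 / 2 = 3.0
Common ratio r = 3.
First term a = 2.
Formula: S_i = 2 * 3^i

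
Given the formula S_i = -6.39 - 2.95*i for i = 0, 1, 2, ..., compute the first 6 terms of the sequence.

This is an arithmetic sequence.
i=0: S_0 = -6.39 + -2.95*0 = -6.39
i=1: S_1 = -6.39 + -2.95*1 = -9.34
i=2: S_2 = -6.39 + -2.95*2 = -12.29
i=3: S_3 = -6.39 + -2.95*3 = -15.24
i=4: S_4 = -6.39 + -2.95*4 = -18.19
i=5: S_5 = -6.39 + -2.95*5 = -21.14
The first 6 terms are: [-6.39, -9.34, -12.29, -15.24, -18.19, -21.14]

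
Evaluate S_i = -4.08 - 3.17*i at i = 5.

S_5 = -4.08 + -3.17*5 = -4.08 + -15.85 = -19.93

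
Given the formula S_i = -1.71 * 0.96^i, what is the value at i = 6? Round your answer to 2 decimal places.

S_6 = -1.71 * 0.96^6 ≈ -1.71 * 0.7828 ≈ -1.34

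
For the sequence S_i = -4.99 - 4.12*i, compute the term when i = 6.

S_6 = -4.99 + -4.12*6 = -4.99 + -24.72 = -29.71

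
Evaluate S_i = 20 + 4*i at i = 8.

S_8 = 20 + 4*8 = 20 + 32 = 52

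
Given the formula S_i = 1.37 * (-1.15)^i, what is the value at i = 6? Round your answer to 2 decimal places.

S_6 = 1.37 * (-1.15)^6 ≈ 1.37 * 2.3131 ≈ 3.17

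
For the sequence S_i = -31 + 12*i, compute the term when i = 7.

S_7 = -31 + 12*7 = -31 + 84 = 53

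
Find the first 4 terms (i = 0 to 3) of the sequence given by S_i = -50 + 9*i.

This is an arithmetic sequence.
i=0: S_0 = -50 + 9*0 = -50
i=1: S_1 = -50 + 9*1 = -41
i=2: S_2 = -50 + 9*2 = -32
i=3: S_3 = -50 + 9*3 = -23
The first 4 terms are: [-50, -41, -32, -23]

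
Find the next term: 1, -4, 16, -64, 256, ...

Ratios: -4 / 1 = -4.0
This is a geometric sequence with common ratio r = -4.
Next term = 256 * -4 = -1024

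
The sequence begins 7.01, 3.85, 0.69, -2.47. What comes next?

Differences: 3.85 - 7.01 = -3.16
This is an arithmetic sequence with common difference d = -3.16.
Next term = -2.47 + -3.16 = -5.63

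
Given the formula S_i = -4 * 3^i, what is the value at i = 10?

S_10 = -4 * 3^10 = -4 * 59049 = -236196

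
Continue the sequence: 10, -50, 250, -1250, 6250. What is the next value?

Ratios: -50 / 10 = -5.0
This is a geometric sequence with common ratio r = -5.
Next term = 6250 * -5 = -31250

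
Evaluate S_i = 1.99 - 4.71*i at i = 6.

S_6 = 1.99 + -4.71*6 = 1.99 + -28.26 = -26.27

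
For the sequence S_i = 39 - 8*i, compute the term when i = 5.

S_5 = 39 + -8*5 = 39 + -40 = -1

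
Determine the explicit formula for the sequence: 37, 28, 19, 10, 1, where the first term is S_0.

Check differences: 28 - 37 = -9
19 - 28 = -9
Common difference d = -9.
First term a = 37.
Formula: S_i = 37 - 9*i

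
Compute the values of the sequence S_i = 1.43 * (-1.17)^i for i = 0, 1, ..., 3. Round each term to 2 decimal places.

This is a geometric sequence.
i=0: S_0 = 1.43 * (-1.17)^0 = 1.43
i=1: S_1 = 1.43 * (-1.17)^1 ≈ -1.67
i=2: S_2 = 1.43 * (-1.17)^2 ≈ 1.96
i=3: S_3 = 1.43 * (-1.17)^3 ≈ -2.29
The first 4 terms are: [1.43, -1.67, 1.96, -2.29]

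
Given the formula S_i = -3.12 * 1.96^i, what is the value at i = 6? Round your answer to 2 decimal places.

S_6 = -3.12 * 1.96^6 ≈ -3.12 * 56.693912 ≈ -176.89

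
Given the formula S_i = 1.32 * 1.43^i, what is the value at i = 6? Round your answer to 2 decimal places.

S_6 = 1.32 * 1.43^6 ≈ 1.32 * 8.551 ≈ 11.29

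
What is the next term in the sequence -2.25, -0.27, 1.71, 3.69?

Differences: -0.27 - -2.25 = 1.98
This is an arithmetic sequence with common difference d = 1.98.
Next term = 3.69 + 1.98 = 5.67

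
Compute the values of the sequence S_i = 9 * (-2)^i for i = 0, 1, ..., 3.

This is a geometric sequence.
i=0: S_0 = 9 * (-2)^0 = 9
i=1: S_1 = 9 * (-2)^1 = -18
i=2: S_2 = 9 * (-2)^2 = 36
i=3: S_3 = 9 * (-2)^3 = -72
The first 4 terms are: [9, -18, 36, -72]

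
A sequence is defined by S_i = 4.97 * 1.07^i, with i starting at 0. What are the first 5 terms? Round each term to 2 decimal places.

This is a geometric sequence.
i=0: S_0 = 4.97 * 1.07^0 = 4.97
i=1: S_1 = 4.97 * 1.07^1 ≈ 5.32
i=2: S_2 = 4.97 * 1.07^2 ≈ 5.69
i=3: S_3 = 4.97 * 1.07^3 ≈ 6.09
i=4: S_4 = 4.97 * 1.07^4 ≈ 6.51
The first 5 terms are: [4.97, 5.32, 5.69, 6.09, 6.51]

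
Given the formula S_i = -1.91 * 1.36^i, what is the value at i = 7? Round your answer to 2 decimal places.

S_7 = -1.91 * 1.36^7 ≈ -1.91 * 8.6054 ≈ -16.44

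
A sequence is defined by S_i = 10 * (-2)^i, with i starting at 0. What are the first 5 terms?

This is a geometric sequence.
i=0: S_0 = 10 * (-2)^0 = 10
i=1: S_1 = 10 * (-2)^1 = -20
i=2: S_2 = 10 * (-2)^2 = 40
i=3: S_3 = 10 * (-2)^3 = -80
i=4: S_4 = 10 * (-2)^4 = 160
The first 5 terms are: [10, -20, 40, -80, 160]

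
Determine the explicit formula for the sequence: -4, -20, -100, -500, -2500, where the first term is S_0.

Check ratios: -20 / -4 = 5.0
Common ratio r = 5.
First term a = -4.
Formula: S_i = -4 * 5^i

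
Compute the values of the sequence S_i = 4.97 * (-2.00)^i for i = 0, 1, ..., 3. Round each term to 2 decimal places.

This is a geometric sequence.
i=0: S_0 = 4.97 * (-2.0)^0 = 4.97
i=1: S_1 = 4.97 * (-2.0)^1 = -9.94
i=2: S_2 = 4.97 * (-2.0)^2 = 19.88
i=3: S_3 = 4.97 * (-2.0)^3 = -39.76
The first 4 terms are: [4.97, -9.94, 19.88, -39.76]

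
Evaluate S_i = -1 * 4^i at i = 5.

S_5 = -1 * 4^5 = -1 * 1024 = -1024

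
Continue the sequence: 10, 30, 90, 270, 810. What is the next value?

Ratios: 30 / 10 = 3.0
This is a geometric sequence with common ratio r = 3.
Next term = 810 * 3 = 2430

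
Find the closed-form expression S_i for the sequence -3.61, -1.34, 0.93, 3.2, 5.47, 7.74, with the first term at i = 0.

Check differences: -1.34 - -3.61 = 2.27
0.93 - -1.34 = 2.27
Common difference d = 2.27.
First term a = -3.61.
Formula: S_i = -3.61 + 2.27*i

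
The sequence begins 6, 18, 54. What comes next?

Ratios: 18 / 6 = 3.0
This is a geometric sequence with common ratio r = 3.
Next term = 54 * 3 = 162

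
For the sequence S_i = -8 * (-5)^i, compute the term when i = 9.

S_9 = -8 * (-5)^9 = -8 * -1953125 = 15625000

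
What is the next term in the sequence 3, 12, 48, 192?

Ratios: 12 / 3 = 4.0
This is a geometric sequence with common ratio r = 4.
Next term = 192 * 4 = 768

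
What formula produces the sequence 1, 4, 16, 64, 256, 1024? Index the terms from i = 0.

Check ratios: 4 / 1 = 4.0
Common ratio r = 4.
First term a = 1.
Formula: S_i = 1 * 4^i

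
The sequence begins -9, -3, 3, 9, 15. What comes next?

Differences: -3 - -9 = 6
This is an arithmetic sequence with common difference d = 6.
Next term = 15 + 6 = 21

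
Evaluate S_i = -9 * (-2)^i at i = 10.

S_10 = -9 * (-2)^10 = -9 * 1024 = -9216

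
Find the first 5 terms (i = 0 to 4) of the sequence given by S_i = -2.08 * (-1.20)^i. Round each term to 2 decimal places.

This is a geometric sequence.
i=0: S_0 = -2.08 * (-1.2)^0 = -2.08
i=1: S_1 = -2.08 * (-1.2)^1 ≈ 2.5
i=2: S_2 = -2.08 * (-1.2)^2 ≈ -3.0
i=3: S_3 = -2.08 * (-1.2)^3 ≈ 3.59
i=4: S_4 = -2.08 * (-1.2)^4 ≈ -4.31
The first 5 terms are: [-2.08, 2.5, -3.0, 3.59, -4.31]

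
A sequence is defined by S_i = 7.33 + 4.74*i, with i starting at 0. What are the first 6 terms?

This is an arithmetic sequence.
i=0: S_0 = 7.33 + 4.74*0 = 7.33
i=1: S_1 = 7.33 + 4.74*1 = 12.07
i=2: S_2 = 7.33 + 4.74*2 = 16.81
i=3: S_3 = 7.33 + 4.74*3 = 21.55
i=4: S_4 = 7.33 + 4.74*4 = 26.29
i=5: S_5 = 7.33 + 4.74*5 = 31.03
The first 6 terms are: [7.33, 12.07, 16.81, 21.55, 26.29, 31.03]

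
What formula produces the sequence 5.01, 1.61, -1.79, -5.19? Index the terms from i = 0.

Check differences: 1.61 - 5.01 = -3.4
-1.79 - 1.61 = -3.4
Common difference d = -3.4.
First term a = 5.01.
Formula: S_i = 5.01 - 3.40*i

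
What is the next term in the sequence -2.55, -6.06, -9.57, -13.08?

Differences: -6.06 - -2.55 = -3.51
This is an arithmetic sequence with common difference d = -3.51.
Next term = -13.08 + -3.51 = -16.59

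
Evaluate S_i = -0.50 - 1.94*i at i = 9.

S_9 = -0.5 + -1.94*9 = -0.5 + -17.46 = -17.96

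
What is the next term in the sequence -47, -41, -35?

Differences: -41 - -47 = 6
This is an arithmetic sequence with common difference d = 6.
Next term = -35 + 6 = -29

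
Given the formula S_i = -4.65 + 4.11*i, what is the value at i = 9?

S_9 = -4.65 + 4.11*9 = -4.65 + 36.99 = 32.34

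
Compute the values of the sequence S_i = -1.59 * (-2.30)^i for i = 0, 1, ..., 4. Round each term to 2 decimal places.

This is a geometric sequence.
i=0: S_0 = -1.59 * (-2.3)^0 = -1.59
i=1: S_1 = -1.59 * (-2.3)^1 ≈ 3.66
i=2: S_2 = -1.59 * (-2.3)^2 ≈ -8.41
i=3: S_3 = -1.59 * (-2.3)^3 ≈ 19.35
i=4: S_4 = -1.59 * (-2.3)^4 ≈ -44.49
The first 5 terms are: [-1.59, 3.66, -8.41, 19.35, -44.49]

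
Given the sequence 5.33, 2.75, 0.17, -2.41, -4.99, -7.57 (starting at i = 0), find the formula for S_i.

Check differences: 2.75 - 5.33 = -2.58
0.17 - 2.75 = -2.58
Common difference d = -2.58.
First term a = 5.33.
Formula: S_i = 5.33 - 2.58*i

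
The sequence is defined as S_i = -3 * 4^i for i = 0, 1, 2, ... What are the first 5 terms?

This is a geometric sequence.
i=0: S_0 = -3 * 4^0 = -3
i=1: S_1 = -3 * 4^1 = -12
i=2: S_2 = -3 * 4^2 = -48
i=3: S_3 = -3 * 4^3 = -192
i=4: S_4 = -3 * 4^4 = -768
The first 5 terms are: [-3, -12, -48, -192, -768]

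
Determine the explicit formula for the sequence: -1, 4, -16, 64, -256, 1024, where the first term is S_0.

Check ratios: 4 / -1 = -4.0
Common ratio r = -4.
First term a = -1.
Formula: S_i = -1 * (-4)^i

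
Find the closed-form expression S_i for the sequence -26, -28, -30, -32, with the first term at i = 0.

Check differences: -28 - -26 = -2
-30 - -28 = -2
Common difference d = -2.
First term a = -26.
Formula: S_i = -26 - 2*i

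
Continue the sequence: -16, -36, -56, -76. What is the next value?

Differences: -36 - -16 = -20
This is an arithmetic sequence with common difference d = -20.
Next term = -76 + -20 = -96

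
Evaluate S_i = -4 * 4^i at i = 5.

S_5 = -4 * 4^5 = -4 * 1024 = -4096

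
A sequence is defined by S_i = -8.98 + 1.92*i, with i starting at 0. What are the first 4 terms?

This is an arithmetic sequence.
i=0: S_0 = -8.98 + 1.92*0 = -8.98
i=1: S_1 = -8.98 + 1.92*1 = -7.06
i=2: S_2 = -8.98 + 1.92*2 = -5.14
i=3: S_3 = -8.98 + 1.92*3 = -3.22
The first 4 terms are: [-8.98, -7.06, -5.14, -3.22]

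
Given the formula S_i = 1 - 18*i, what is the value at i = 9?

S_9 = 1 + -18*9 = 1 + -162 = -161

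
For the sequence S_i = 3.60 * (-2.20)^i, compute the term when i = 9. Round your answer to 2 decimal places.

S_9 = 3.6 * (-2.2)^9 ≈ 3.6 * -1207.2692 ≈ -4346.17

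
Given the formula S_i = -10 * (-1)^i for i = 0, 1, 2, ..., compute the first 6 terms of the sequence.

This is a geometric sequence.
i=0: S_0 = -10 * (-1)^0 = -10
i=1: S_1 = -10 * (-1)^1 = 10
i=2: S_2 = -10 * (-1)^2 = -10
i=3: S_3 = -10 * (-1)^3 = 10
i=4: S_4 = -10 * (-1)^4 = -10
i=5: S_5 = -10 * (-1)^5 = 10
The first 6 terms are: [-10, 10, -10, 10, -10, 10]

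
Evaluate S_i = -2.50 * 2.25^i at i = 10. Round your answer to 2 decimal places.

S_10 = -2.5 * 2.25^10 ≈ -2.5 * 3325.2567 ≈ -8313.14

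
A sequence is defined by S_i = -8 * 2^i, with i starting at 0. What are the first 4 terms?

This is a geometric sequence.
i=0: S_0 = -8 * 2^0 = -8
i=1: S_1 = -8 * 2^1 = -16
i=2: S_2 = -8 * 2^2 = -32
i=3: S_3 = -8 * 2^3 = -64
The first 4 terms are: [-8, -16, -32, -64]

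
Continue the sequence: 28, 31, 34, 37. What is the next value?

Differences: 31 - 28 = 3
This is an arithmetic sequence with common difference d = 3.
Next term = 37 + 3 = 40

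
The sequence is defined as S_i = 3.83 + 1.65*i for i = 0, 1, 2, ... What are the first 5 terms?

This is an arithmetic sequence.
i=0: S_0 = 3.83 + 1.65*0 = 3.83
i=1: S_1 = 3.83 + 1.65*1 = 5.48
i=2: S_2 = 3.83 + 1.65*2 = 7.13
i=3: S_3 = 3.83 + 1.65*3 = 8.78
i=4: S_4 = 3.83 + 1.65*4 = 10.43
The first 5 terms are: [3.83, 5.48, 7.13, 8.78, 10.43]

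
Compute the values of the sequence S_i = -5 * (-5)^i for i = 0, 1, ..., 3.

This is a geometric sequence.
i=0: S_0 = -5 * (-5)^0 = -5
i=1: S_1 = -5 * (-5)^1 = 25
i=2: S_2 = -5 * (-5)^2 = -125
i=3: S_3 = -5 * (-5)^3 = 625
The first 4 terms are: [-5, 25, -125, 625]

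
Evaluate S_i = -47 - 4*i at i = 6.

S_6 = -47 + -4*6 = -47 + -24 = -71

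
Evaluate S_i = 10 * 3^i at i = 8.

S_8 = 10 * 3^8 = 10 * 6561 = 65610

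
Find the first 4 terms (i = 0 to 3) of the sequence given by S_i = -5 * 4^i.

This is a geometric sequence.
i=0: S_0 = -5 * 4^0 = -5
i=1: S_1 = -5 * 4^1 = -20
i=2: S_2 = -5 * 4^2 = -80
i=3: S_3 = -5 * 4^3 = -320
The first 4 terms are: [-5, -20, -80, -320]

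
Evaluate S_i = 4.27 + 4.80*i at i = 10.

S_10 = 4.27 + 4.8*10 = 4.27 + 48.0 = 52.27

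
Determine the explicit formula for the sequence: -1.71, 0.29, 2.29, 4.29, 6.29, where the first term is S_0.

Check differences: 0.29 - -1.71 = 2.0
2.29 - 0.29 = 2.0
Common difference d = 2.0.
First term a = -1.71.
Formula: S_i = -1.71 + 2.00*i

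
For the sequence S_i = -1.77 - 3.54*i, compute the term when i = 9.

S_9 = -1.77 + -3.54*9 = -1.77 + -31.86 = -33.63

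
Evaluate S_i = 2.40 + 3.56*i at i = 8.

S_8 = 2.4 + 3.56*8 = 2.4 + 28.48 = 30.88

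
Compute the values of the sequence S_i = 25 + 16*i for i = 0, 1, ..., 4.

This is an arithmetic sequence.
i=0: S_0 = 25 + 16*0 = 25
i=1: S_1 = 25 + 16*1 = 41
i=2: S_2 = 25 + 16*2 = 57
i=3: S_3 = 25 + 16*3 = 73
i=4: S_4 = 25 + 16*4 = 89
The first 5 terms are: [25, 41, 57, 73, 89]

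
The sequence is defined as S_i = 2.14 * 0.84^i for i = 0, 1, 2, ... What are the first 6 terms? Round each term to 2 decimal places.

This is a geometric sequence.
i=0: S_0 = 2.14 * 0.84^0 = 2.14
i=1: S_1 = 2.14 * 0.84^1 ≈ 1.8
i=2: S_2 = 2.14 * 0.84^2 ≈ 1.51
i=3: S_3 = 2.14 * 0.84^3 ≈ 1.27
i=4: S_4 = 2.14 * 0.84^4 ≈ 1.07
i=5: S_5 = 2.14 * 0.84^5 ≈ 0.89
The first 6 terms are: [2.14, 1.8, 1.51, 1.27, 1.07, 0.89]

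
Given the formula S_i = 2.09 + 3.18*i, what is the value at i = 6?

S_6 = 2.09 + 3.18*6 = 2.09 + 19.08 = 21.17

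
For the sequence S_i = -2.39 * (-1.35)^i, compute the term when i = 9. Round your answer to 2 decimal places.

S_9 = -2.39 * (-1.35)^9 ≈ -2.39 * -14.8937 ≈ 35.6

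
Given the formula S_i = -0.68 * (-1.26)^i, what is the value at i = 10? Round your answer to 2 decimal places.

S_10 = -0.68 * (-1.26)^10 ≈ -0.68 * 10.0857 ≈ -6.86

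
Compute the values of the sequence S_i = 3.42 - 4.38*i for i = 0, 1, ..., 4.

This is an arithmetic sequence.
i=0: S_0 = 3.42 + -4.38*0 = 3.42
i=1: S_1 = 3.42 + -4.38*1 = -0.96
i=2: S_2 = 3.42 + -4.38*2 = -5.34
i=3: S_3 = 3.42 + -4.38*3 = -9.72
i=4: S_4 = 3.42 + -4.38*4 = -14.1
The first 5 terms are: [3.42, -0.96, -5.34, -9.72, -14.1]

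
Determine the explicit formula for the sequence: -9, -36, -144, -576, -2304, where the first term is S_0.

Check ratios: -36 / -9 = 4.0
Common ratio r = 4.
First term a = -9.
Formula: S_i = -9 * 4^i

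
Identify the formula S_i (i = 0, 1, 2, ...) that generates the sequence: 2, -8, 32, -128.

Check ratios: -8 / 2 = -4.0
Common ratio r = -4.
First term a = 2.
Formula: S_i = 2 * (-4)^i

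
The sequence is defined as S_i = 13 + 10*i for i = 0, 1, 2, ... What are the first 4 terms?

This is an arithmetic sequence.
i=0: S_0 = 13 + 10*0 = 13
i=1: S_1 = 13 + 10*1 = 23
i=2: S_2 = 13 + 10*2 = 33
i=3: S_3 = 13 + 10*3 = 43
The first 4 terms are: [13, 23, 33, 43]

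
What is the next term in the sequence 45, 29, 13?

Differences: 29 - 45 = -16
This is an arithmetic sequence with common difference d = -16.
Next term = 13 + -16 = -3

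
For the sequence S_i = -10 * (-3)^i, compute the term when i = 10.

S_10 = -10 * (-3)^10 = -10 * 59049 = -590490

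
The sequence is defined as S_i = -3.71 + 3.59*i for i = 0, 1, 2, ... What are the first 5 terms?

This is an arithmetic sequence.
i=0: S_0 = -3.71 + 3.59*0 = -3.71
i=1: S_1 = -3.71 + 3.59*1 = -0.12
i=2: S_2 = -3.71 + 3.59*2 = 3.47
i=3: S_3 = -3.71 + 3.59*3 = 7.06
i=4: S_4 = -3.71 + 3.59*4 = 10.65
The first 5 terms are: [-3.71, -0.12, 3.47, 7.06, 10.65]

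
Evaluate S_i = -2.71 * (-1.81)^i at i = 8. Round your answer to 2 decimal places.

S_8 = -2.71 * (-1.81)^8 ≈ -2.71 * 115.1937 ≈ -312.17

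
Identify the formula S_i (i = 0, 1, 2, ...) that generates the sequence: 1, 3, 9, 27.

Check ratios: 3 / 1 = 3.0
Common ratio r = 3.
First term a = 1.
Formula: S_i = 1 * 3^i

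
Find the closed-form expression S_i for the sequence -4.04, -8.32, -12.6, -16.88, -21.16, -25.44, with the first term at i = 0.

Check differences: -8.32 - -4.04 = -4.28
-12.6 - -8.32 = -4.28
Common difference d = -4.28.
First term a = -4.04.
Formula: S_i = -4.04 - 4.28*i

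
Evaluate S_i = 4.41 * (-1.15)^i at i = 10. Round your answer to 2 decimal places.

S_10 = 4.41 * (-1.15)^10 ≈ 4.41 * 4.0456 ≈ 17.84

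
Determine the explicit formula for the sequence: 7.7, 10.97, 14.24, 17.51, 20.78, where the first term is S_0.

Check differences: 10.97 - 7.7 = 3.27
14.24 - 10.97 = 3.27
Common difference d = 3.27.
First term a = 7.7.
Formula: S_i = 7.70 + 3.27*i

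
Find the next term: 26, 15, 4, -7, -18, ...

Differences: 15 - 26 = -11
This is an arithmetic sequence with common difference d = -11.
Next term = -18 + -11 = -29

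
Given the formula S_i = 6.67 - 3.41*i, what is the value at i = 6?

S_6 = 6.67 + -3.41*6 = 6.67 + -20.46 = -13.79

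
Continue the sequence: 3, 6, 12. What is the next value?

Ratios: 6 / 3 = 2.0
This is a geometric sequence with common ratio r = 2.
Next term = 12 * 2 = 24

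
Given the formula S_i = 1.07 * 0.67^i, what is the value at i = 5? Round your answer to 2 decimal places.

S_5 = 1.07 * 0.67^5 ≈ 1.07 * 0.135 ≈ 0.14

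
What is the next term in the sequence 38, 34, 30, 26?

Differences: 34 - 38 = -4
This is an arithmetic sequence with common difference d = -4.
Next term = 26 + -4 = 22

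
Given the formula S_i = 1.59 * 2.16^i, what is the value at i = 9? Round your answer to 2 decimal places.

S_9 = 1.59 * 2.16^9 ≈ 1.59 * 1023.4904 ≈ 1627.35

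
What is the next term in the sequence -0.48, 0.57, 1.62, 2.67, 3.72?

Differences: 0.57 - -0.48 = 1.05
This is an arithmetic sequence with common difference d = 1.05.
Next term = 3.72 + 1.05 = 4.77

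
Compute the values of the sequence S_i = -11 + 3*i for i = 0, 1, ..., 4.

This is an arithmetic sequence.
i=0: S_0 = -11 + 3*0 = -11
i=1: S_1 = -11 + 3*1 = -8
i=2: S_2 = -11 + 3*2 = -5
i=3: S_3 = -11 + 3*3 = -2
i=4: S_4 = -11 + 3*4 = 1
The first 5 terms are: [-11, -8, -5, -2, 1]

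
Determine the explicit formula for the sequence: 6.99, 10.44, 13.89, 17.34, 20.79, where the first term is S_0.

Check differences: 10.44 - 6.99 = 3.45
13.89 - 10.44 = 3.45
Common difference d = 3.45.
First term a = 6.99.
Formula: S_i = 6.99 + 3.45*i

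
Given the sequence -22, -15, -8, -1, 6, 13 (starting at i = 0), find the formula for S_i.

Check differences: -15 - -22 = 7
-8 - -15 = 7
Common difference d = 7.
First term a = -22.
Formula: S_i = -22 + 7*i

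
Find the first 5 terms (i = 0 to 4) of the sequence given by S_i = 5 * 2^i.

This is a geometric sequence.
i=0: S_0 = 5 * 2^0 = 5
i=1: S_1 = 5 * 2^1 = 10
i=2: S_2 = 5 * 2^2 = 20
i=3: S_3 = 5 * 2^3 = 40
i=4: S_4 = 5 * 2^4 = 80
The first 5 terms are: [5, 10, 20, 40, 80]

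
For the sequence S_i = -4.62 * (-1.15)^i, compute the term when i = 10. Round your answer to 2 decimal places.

S_10 = -4.62 * (-1.15)^10 ≈ -4.62 * 4.0456 ≈ -18.69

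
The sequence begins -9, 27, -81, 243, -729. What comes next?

Ratios: 27 / -9 = -3.0
This is a geometric sequence with common ratio r = -3.
Next term = -729 * -3 = 2187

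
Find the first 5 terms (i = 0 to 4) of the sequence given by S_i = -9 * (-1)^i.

This is a geometric sequence.
i=0: S_0 = -9 * (-1)^0 = -9
i=1: S_1 = -9 * (-1)^1 = 9
i=2: S_2 = -9 * (-1)^2 = -9
i=3: S_3 = -9 * (-1)^3 = 9
i=4: S_4 = -9 * (-1)^4 = -9
The first 5 terms are: [-9, 9, -9, 9, -9]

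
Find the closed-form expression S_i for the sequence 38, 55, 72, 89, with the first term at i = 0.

Check differences: 55 - 38 = 17
72 - 55 = 17
Common difference d = 17.
First term a = 38.
Formula: S_i = 38 + 17*i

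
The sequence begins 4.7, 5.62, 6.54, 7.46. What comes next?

Differences: 5.62 - 4.7 = 0.92
This is an arithmetic sequence with common difference d = 0.92.
Next term = 7.46 + 0.92 = 8.38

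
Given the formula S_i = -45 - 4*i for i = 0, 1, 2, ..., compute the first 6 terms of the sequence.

This is an arithmetic sequence.
i=0: S_0 = -45 + -4*0 = -45
i=1: S_1 = -45 + -4*1 = -49
i=2: S_2 = -45 + -4*2 = -53
i=3: S_3 = -45 + -4*3 = -57
i=4: S_4 = -45 + -4*4 = -61
i=5: S_5 = -45 + -4*5 = -65
The first 6 terms are: [-45, -49, -53, -57, -61, -65]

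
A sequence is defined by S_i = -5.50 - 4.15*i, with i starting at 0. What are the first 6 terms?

This is an arithmetic sequence.
i=0: S_0 = -5.5 + -4.15*0 = -5.5
i=1: S_1 = -5.5 + -4.15*1 = -9.65
i=2: S_2 = -5.5 + -4.15*2 = -13.8
i=3: S_3 = -5.5 + -4.15*3 = -17.95
i=4: S_4 = -5.5 + -4.15*4 = -22.1
i=5: S_5 = -5.5 + -4.15*5 = -26.25
The first 6 terms are: [-5.5, -9.65, -13.8, -17.95, -22.1, -26.25]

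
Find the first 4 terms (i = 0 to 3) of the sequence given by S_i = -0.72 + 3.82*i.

This is an arithmetic sequence.
i=0: S_0 = -0.72 + 3.82*0 = -0.72
i=1: S_1 = -0.72 + 3.82*1 = 3.1
i=2: S_2 = -0.72 + 3.82*2 = 6.92
i=3: S_3 = -0.72 + 3.82*3 = 10.74
The first 4 terms are: [-0.72, 3.1, 6.92, 10.74]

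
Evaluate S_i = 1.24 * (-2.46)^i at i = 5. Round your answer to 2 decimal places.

S_5 = 1.24 * (-2.46)^5 ≈ 1.24 * -90.0898 ≈ -111.71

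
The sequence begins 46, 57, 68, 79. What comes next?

Differences: 57 - 46 = 11
This is an arithmetic sequence with common difference d = 11.
Next term = 79 + 11 = 90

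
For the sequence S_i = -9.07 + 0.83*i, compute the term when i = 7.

S_7 = -9.07 + 0.83*7 = -9.07 + 5.81 = -3.26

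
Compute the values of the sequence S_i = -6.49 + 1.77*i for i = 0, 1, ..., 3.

This is an arithmetic sequence.
i=0: S_0 = -6.49 + 1.77*0 = -6.49
i=1: S_1 = -6.49 + 1.77*1 = -4.72
i=2: S_2 = -6.49 + 1.77*2 = -2.95
i=3: S_3 = -6.49 + 1.77*3 = -1.18
The first 4 terms are: [-6.49, -4.72, -2.95, -1.18]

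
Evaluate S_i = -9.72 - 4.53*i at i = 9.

S_9 = -9.72 + -4.53*9 = -9.72 + -40.77 = -50.49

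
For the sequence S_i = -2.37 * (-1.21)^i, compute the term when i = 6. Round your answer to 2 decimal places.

S_6 = -2.37 * (-1.21)^6 ≈ -2.37 * 3.1384 ≈ -7.44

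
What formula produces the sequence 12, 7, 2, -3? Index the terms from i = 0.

Check differences: 7 - 12 = -5
2 - 7 = -5
Common difference d = -5.
First term a = 12.
Formula: S_i = 12 - 5*i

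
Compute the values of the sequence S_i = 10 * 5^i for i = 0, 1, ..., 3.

This is a geometric sequence.
i=0: S_0 = 10 * 5^0 = 10
i=1: S_1 = 10 * 5^1 = 50
i=2: S_2 = 10 * 5^2 = 250
i=3: S_3 = 10 * 5^3 = 1250
The first 4 terms are: [10, 50, 250, 1250]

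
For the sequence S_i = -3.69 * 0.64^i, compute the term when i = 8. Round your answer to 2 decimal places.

S_8 = -3.69 * 0.64^8 ≈ -3.69 * 0.0281 ≈ -0.1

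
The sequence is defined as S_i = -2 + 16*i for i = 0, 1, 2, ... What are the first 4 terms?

This is an arithmetic sequence.
i=0: S_0 = -2 + 16*0 = -2
i=1: S_1 = -2 + 16*1 = 14
i=2: S_2 = -2 + 16*2 = 30
i=3: S_3 = -2 + 16*3 = 46
The first 4 terms are: [-2, 14, 30, 46]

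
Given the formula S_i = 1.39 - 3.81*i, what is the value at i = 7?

S_7 = 1.39 + -3.81*7 = 1.39 + -26.67 = -25.28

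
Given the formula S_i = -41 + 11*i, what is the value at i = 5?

S_5 = -41 + 11*5 = -41 + 55 = 14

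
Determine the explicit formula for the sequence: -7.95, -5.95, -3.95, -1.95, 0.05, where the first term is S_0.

Check differences: -5.95 - -7.95 = 2.0
-3.95 - -5.95 = 2.0
Common difference d = 2.0.
First term a = -7.95.
Formula: S_i = -7.95 + 2.00*i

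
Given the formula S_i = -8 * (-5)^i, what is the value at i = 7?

S_7 = -8 * (-5)^7 = -8 * -78125 = 625000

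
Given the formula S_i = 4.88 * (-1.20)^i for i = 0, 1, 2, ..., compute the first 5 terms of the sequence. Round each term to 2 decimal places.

This is a geometric sequence.
i=0: S_0 = 4.88 * (-1.2)^0 = 4.88
i=1: S_1 = 4.88 * (-1.2)^1 ≈ -5.86
i=2: S_2 = 4.88 * (-1.2)^2 ≈ 7.03
i=3: S_3 = 4.88 * (-1.2)^3 ≈ -8.43
i=4: S_4 = 4.88 * (-1.2)^4 ≈ 10.12
The first 5 terms are: [4.88, -5.86, 7.03, -8.43, 10.12]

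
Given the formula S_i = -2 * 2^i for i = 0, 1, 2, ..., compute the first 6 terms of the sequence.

This is a geometric sequence.
i=0: S_0 = -2 * 2^0 = -2
i=1: S_1 = -2 * 2^1 = -4
i=2: S_2 = -2 * 2^2 = -8
i=3: S_3 = -2 * 2^3 = -16
i=4: S_4 = -2 * 2^4 = -32
i=5: S_5 = -2 * 2^5 = -64
The first 6 terms are: [-2, -4, -8, -16, -32, -64]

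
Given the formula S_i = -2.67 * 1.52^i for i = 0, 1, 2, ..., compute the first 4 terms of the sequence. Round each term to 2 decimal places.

This is a geometric sequence.
i=0: S_0 = -2.67 * 1.52^0 = -2.67
i=1: S_1 = -2.67 * 1.52^1 ≈ -4.06
i=2: S_2 = -2.67 * 1.52^2 ≈ -6.17
i=3: S_3 = -2.67 * 1.52^3 ≈ -9.38
The first 4 terms are: [-2.67, -4.06, -6.17, -9.38]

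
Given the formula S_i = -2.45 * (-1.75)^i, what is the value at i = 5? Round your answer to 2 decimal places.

S_5 = -2.45 * (-1.75)^5 ≈ -2.45 * -16.4131 ≈ 40.21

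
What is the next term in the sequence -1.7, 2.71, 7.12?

Differences: 2.71 - -1.7 = 4.41
This is an arithmetic sequence with common difference d = 4.41.
Next term = 7.12 + 4.41 = 11.53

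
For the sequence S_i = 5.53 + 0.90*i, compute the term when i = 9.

S_9 = 5.53 + 0.9*9 = 5.53 + 8.1 = 13.63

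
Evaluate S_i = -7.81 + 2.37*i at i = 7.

S_7 = -7.81 + 2.37*7 = -7.81 + 16.59 = 8.78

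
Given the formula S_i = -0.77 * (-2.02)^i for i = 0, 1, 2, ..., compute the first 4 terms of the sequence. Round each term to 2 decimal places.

This is a geometric sequence.
i=0: S_0 = -0.77 * (-2.02)^0 = -0.77
i=1: S_1 = -0.77 * (-2.02)^1 ≈ 1.56
i=2: S_2 = -0.77 * (-2.02)^2 ≈ -3.14
i=3: S_3 = -0.77 * (-2.02)^3 ≈ 6.35
The first 4 terms are: [-0.77, 1.56, -3.14, 6.35]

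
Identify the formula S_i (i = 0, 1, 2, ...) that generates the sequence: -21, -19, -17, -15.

Check differences: -19 - -21 = 2
-17 - -19 = 2
Common difference d = 2.
First term a = -21.
Formula: S_i = -21 + 2*i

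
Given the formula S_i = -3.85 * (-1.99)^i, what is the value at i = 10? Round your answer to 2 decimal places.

S_10 = -3.85 * (-1.99)^10 ≈ -3.85 * 973.9368 ≈ -3749.66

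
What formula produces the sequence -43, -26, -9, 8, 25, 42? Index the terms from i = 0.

Check differences: -26 - -43 = 17
-9 - -26 = 17
Common difference d = 17.
First term a = -43.
Formula: S_i = -43 + 17*i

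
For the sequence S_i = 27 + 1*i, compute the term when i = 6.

S_6 = 27 + 1*6 = 27 + 6 = 33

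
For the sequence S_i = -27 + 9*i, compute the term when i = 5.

S_5 = -27 + 9*5 = -27 + 45 = 18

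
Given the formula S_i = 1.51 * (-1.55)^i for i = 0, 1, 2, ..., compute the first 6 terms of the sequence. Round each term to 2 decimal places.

This is a geometric sequence.
i=0: S_0 = 1.51 * (-1.55)^0 = 1.51
i=1: S_1 = 1.51 * (-1.55)^1 ≈ -2.34
i=2: S_2 = 1.51 * (-1.55)^2 ≈ 3.63
i=3: S_3 = 1.51 * (-1.55)^3 ≈ -5.62
i=4: S_4 = 1.51 * (-1.55)^4 ≈ 8.72
i=5: S_5 = 1.51 * (-1.55)^5 ≈ -13.51
The first 6 terms are: [1.51, -2.34, 3.63, -5.62, 8.72, -13.51]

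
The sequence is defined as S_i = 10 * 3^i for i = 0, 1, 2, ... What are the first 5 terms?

This is a geometric sequence.
i=0: S_0 = 10 * 3^0 = 10
i=1: S_1 = 10 * 3^1 = 30
i=2: S_2 = 10 * 3^2 = 90
i=3: S_3 = 10 * 3^3 = 270
i=4: S_4 = 10 * 3^4 = 810
The first 5 terms are: [10, 30, 90, 270, 810]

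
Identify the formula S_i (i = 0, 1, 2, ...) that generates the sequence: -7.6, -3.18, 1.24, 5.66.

Check differences: -3.18 - -7.6 = 4.42
1.24 - -3.18 = 4.42
Common difference d = 4.42.
First term a = -7.6.
Formula: S_i = -7.60 + 4.42*i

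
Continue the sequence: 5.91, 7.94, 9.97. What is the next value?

Differences: 7.94 - 5.91 = 2.03
This is an arithmetic sequence with common difference d = 2.03.
Next term = 9.97 + 2.03 = 12.0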